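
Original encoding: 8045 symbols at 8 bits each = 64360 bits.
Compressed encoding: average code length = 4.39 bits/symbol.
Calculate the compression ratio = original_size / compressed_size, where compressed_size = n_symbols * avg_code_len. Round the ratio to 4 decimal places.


original_size = n_symbols * orig_bits = 8045 * 8 = 64360 bits
compressed_size = n_symbols * avg_code_len = 8045 * 4.39 = 35317.55 bits
ratio = original_size / compressed_size = 64360 / 35317.55 = 1.8223

Compression ratio = 1.8223


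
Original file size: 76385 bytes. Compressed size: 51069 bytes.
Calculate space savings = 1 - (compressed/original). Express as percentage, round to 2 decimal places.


ratio = compressed/original = 51069/76385 = 0.668574
savings = 1 - ratio = 1 - 0.668574 = 0.331426
as a percentage: 0.331426 * 100 = 33.14%

Space savings = 1 - 51069/76385 = 33.14%


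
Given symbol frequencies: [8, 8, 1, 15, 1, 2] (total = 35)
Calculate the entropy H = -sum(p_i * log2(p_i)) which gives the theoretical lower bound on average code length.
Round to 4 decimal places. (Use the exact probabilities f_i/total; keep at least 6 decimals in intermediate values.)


Per-symbol terms -p_i * log2(p_i) with p_i = f_i/35:
  p = 8/35 = 0.228571: log2(p) = -2.129283, -p*log2(p) = 0.486693
  p = 8/35 = 0.228571: log2(p) = -2.129283, -p*log2(p) = 0.486693
  p = 1/35 = 0.028571: log2(p) = -5.129283, -p*log2(p) = 0.146551
  p = 15/35 = 0.428571: log2(p) = -1.222392, -p*log2(p) = 0.523882
  p = 1/35 = 0.028571: log2(p) = -5.129283, -p*log2(p) = 0.146551
  p = 2/35 = 0.057143: log2(p) = -4.129283, -p*log2(p) = 0.235959
H = 0.486693 + 0.486693 + 0.146551 + 0.523882 + 0.146551 + 0.235959 = 2.026329

H = 2.0263 bits/symbol


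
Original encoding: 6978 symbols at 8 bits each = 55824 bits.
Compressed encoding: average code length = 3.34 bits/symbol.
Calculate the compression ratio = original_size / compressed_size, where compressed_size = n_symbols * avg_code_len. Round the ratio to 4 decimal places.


original_size = n_symbols * orig_bits = 6978 * 8 = 55824 bits
compressed_size = n_symbols * avg_code_len = 6978 * 3.34 = 23306.52 bits
ratio = original_size / compressed_size = 55824 / 23306.52 = 2.3952

Compression ratio = 2.3952


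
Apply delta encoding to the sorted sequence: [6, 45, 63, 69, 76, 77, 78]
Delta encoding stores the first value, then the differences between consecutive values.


First value: 6
Deltas:
  45 - 6 = 39
  63 - 45 = 18
  69 - 63 = 6
  76 - 69 = 7
  77 - 76 = 1
  78 - 77 = 1


Delta encoded: [6, 39, 18, 6, 7, 1, 1]


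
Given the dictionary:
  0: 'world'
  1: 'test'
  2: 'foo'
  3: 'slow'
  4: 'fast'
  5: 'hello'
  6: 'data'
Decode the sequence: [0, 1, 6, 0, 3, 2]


Look up each index in the dictionary:
  0 -> 'world'
  1 -> 'test'
  6 -> 'data'
  0 -> 'world'
  3 -> 'slow'
  2 -> 'foo'

Decoded: "world test data world slow foo"


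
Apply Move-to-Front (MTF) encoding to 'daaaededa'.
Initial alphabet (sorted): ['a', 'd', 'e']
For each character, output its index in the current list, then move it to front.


MTF encoding:
'd': index 1 in ['a', 'd', 'e'] -> ['d', 'a', 'e']
'a': index 1 in ['d', 'a', 'e'] -> ['a', 'd', 'e']
'a': index 0 in ['a', 'd', 'e'] -> ['a', 'd', 'e']
'a': index 0 in ['a', 'd', 'e'] -> ['a', 'd', 'e']
'e': index 2 in ['a', 'd', 'e'] -> ['e', 'a', 'd']
'd': index 2 in ['e', 'a', 'd'] -> ['d', 'e', 'a']
'e': index 1 in ['d', 'e', 'a'] -> ['e', 'd', 'a']
'd': index 1 in ['e', 'd', 'a'] -> ['d', 'e', 'a']
'a': index 2 in ['d', 'e', 'a'] -> ['a', 'd', 'e']


Output: [1, 1, 0, 0, 2, 2, 1, 1, 2]


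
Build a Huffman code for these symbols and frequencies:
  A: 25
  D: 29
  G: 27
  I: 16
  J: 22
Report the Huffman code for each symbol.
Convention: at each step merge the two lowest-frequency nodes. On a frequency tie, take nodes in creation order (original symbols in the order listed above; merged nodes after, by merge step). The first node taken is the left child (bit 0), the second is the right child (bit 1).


Huffman tree construction:
Step 1: Merge I(16) + J(22) = 38
Step 2: Merge A(25) + G(27) = 52
Step 3: Merge D(29) + (I+J)(38) = 67
Step 4: Merge (A+G)(52) + (D+(I+J))(67) = 119
Read each symbol's code off the tree from the root (left child = 0, right child = 1).

Codes:
  A: 00 (length 2)
  D: 10 (length 2)
  G: 01 (length 2)
  I: 110 (length 3)
  J: 111 (length 3)
Average code length: 276/119 = 2.3193 bits/symbol


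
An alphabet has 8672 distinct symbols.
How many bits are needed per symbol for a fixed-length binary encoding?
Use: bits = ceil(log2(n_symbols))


log2(8672) = 13.0821
Bracket: 2^13 = 8192 < 8672 <= 2^14 = 16384
So ceil(log2(8672)) = 14

bits = ceil(log2(8672)) = ceil(13.0821) = 14 bits


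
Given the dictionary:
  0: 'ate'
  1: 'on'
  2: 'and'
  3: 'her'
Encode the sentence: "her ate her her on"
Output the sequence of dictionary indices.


Look up each word in the dictionary:
  'her' -> 3
  'ate' -> 0
  'her' -> 3
  'her' -> 3
  'on' -> 1

Encoded: [3, 0, 3, 3, 1]


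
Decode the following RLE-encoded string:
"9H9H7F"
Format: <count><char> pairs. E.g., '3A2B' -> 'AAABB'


Expanding each <count><char> pair:
  9H -> 'HHHHHHHHH'
  9H -> 'HHHHHHHHH'
  7F -> 'FFFFFFF'

Decoded = HHHHHHHHHHHHHHHHHHFFFFFFF


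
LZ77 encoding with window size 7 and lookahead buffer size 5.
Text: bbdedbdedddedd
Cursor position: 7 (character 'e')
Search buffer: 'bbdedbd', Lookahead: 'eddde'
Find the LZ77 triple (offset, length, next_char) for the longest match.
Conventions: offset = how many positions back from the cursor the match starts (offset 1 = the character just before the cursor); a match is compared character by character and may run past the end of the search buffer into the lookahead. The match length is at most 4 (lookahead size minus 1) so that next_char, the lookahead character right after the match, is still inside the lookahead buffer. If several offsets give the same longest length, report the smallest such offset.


Try each offset into the search buffer:
  offset=1 (pos 6, char 'd'): match length 0
  offset=2 (pos 5, char 'b'): match length 0
  offset=3 (pos 4, char 'd'): match length 0
  offset=4 (pos 3, char 'e'): match length 2
  offset=5 (pos 2, char 'd'): match length 0
  offset=6 (pos 1, char 'b'): match length 0
  offset=7 (pos 0, char 'b'): match length 0
Longest match has length 2 at offset 4.
next_char = character at position 7 + 2 = 9 -> 'd'

Best match: offset=4, length=2 (matching 'ed' starting at position 3)
LZ77 triple: (4, 2, 'd')


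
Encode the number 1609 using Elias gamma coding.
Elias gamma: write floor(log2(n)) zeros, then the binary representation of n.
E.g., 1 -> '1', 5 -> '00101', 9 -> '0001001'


num_bits = floor(log2(1609)) + 1 = 11
leading_zeros = num_bits - 1 = 10
binary(1609) = 11001001001

Elias gamma(1609) = '0000000000' + '11001001001' = 000000000011001001001 (21 bits)


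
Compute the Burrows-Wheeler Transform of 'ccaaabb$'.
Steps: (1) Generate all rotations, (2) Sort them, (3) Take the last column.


Rotations (sorted):
  0: $ccaaabb -> last char: b
  1: aaabb$cc -> last char: c
  2: aabb$cca -> last char: a
  3: abb$ccaa -> last char: a
  4: b$ccaaab -> last char: b
  5: bb$ccaaa -> last char: a
  6: caaabb$c -> last char: c
  7: ccaaabb$ -> last char: $


BWT = bcaabac$


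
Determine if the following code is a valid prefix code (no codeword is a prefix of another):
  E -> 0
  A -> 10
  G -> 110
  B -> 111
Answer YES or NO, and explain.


Checking each pair (does one codeword prefix another?):
  E='0' vs A='10': no prefix
  E='0' vs G='110': no prefix
  E='0' vs B='111': no prefix
  A='10' vs E='0': no prefix
  A='10' vs G='110': no prefix
  A='10' vs B='111': no prefix
  G='110' vs E='0': no prefix
  G='110' vs A='10': no prefix
  G='110' vs B='111': no prefix
  B='111' vs E='0': no prefix
  B='111' vs A='10': no prefix
  B='111' vs G='110': no prefix
No violation found over all pairs.

YES -- this is a valid prefix code. No codeword is a prefix of any other codeword.


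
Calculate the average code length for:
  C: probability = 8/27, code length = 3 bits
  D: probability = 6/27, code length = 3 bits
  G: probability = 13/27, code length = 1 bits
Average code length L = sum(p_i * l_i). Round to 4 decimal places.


Weighted contributions p_i * l_i:
  C: (8/27) * 3 = 24/27
  D: (6/27) * 3 = 18/27
  G: (13/27) * 1 = 13/27
Sum = (24 + 18 + 13)/27 = 55/27

L = 55/27 = 2.0370 bits/symbol


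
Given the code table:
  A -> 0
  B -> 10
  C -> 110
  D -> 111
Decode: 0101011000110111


Decoding:
0 -> A
10 -> B
10 -> B
110 -> C
0 -> A
0 -> A
110 -> C
111 -> D


Result: ABBCAACD


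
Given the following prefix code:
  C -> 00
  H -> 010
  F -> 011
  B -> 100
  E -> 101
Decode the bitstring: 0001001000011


Decoding step by step:
Bits 00 -> C
Bits 010 -> H
Bits 010 -> H
Bits 00 -> C
Bits 011 -> F


Decoded message: CHHCF


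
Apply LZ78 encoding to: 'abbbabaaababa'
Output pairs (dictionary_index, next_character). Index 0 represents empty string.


LZ78 encoding steps:
Dictionary: {0: ''}
Step 1: w='' (idx 0), next='a' -> output (0, 'a'), add 'a' as idx 1
Step 2: w='' (idx 0), next='b' -> output (0, 'b'), add 'b' as idx 2
Step 3: w='b' (idx 2), next='b' -> output (2, 'b'), add 'bb' as idx 3
Step 4: w='a' (idx 1), next='b' -> output (1, 'b'), add 'ab' as idx 4
Step 5: w='a' (idx 1), next='a' -> output (1, 'a'), add 'aa' as idx 5
Step 6: w='ab' (idx 4), next='a' -> output (4, 'a'), add 'aba' as idx 6
Step 7: w='b' (idx 2), next='a' -> output (2, 'a'), add 'ba' as idx 7


Encoded: [(0, 'a'), (0, 'b'), (2, 'b'), (1, 'b'), (1, 'a'), (4, 'a'), (2, 'a')]


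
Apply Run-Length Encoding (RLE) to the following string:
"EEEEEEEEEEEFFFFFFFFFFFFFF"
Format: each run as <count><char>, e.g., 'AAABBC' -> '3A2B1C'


Scanning runs left to right:
  i=0: run of 'E' x 11 -> '11E'
  i=11: run of 'F' x 14 -> '14F'

RLE = 11E14F


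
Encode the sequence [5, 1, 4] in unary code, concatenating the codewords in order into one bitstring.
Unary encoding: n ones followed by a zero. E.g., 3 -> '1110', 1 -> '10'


Encode each number as n ones followed by a terminating 0:
  5 -> 111110 (6 bits)
  1 -> 10 (2 bits)
  4 -> 11110 (5 bits)
Total length = 6 + 2 + 5 = 13 bits.

Unary([5, 1, 4]) = 1111101011110 (13 bits)


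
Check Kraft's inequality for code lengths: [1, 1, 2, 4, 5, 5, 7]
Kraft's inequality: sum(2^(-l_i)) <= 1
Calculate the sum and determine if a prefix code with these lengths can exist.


Sum = 2^(-1) + 2^(-1) + 2^(-2) + 2^(-4) + 2^(-5) + 2^(-5) + 2^(-7)
    = 0.5 + 0.5 + 0.25 + 0.0625 + 0.03125 + 0.03125 + 0.0078125
    = 177/128 = 1.3828125
Since 1.3828125 > 1, Kraft's inequality is NOT satisfied.
A prefix code with these lengths CANNOT exist.

Kraft sum = 1.3828125. Not satisfied.


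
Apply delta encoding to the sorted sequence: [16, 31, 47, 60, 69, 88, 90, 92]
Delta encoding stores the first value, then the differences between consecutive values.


First value: 16
Deltas:
  31 - 16 = 15
  47 - 31 = 16
  60 - 47 = 13
  69 - 60 = 9
  88 - 69 = 19
  90 - 88 = 2
  92 - 90 = 2


Delta encoded: [16, 15, 16, 13, 9, 19, 2, 2]


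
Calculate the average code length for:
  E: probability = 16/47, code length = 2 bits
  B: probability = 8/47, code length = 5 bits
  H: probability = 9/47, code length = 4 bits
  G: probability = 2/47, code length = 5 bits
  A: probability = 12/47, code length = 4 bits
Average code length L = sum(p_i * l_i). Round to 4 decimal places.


Weighted contributions p_i * l_i:
  E: (16/47) * 2 = 32/47
  B: (8/47) * 5 = 40/47
  H: (9/47) * 4 = 36/47
  G: (2/47) * 5 = 10/47
  A: (12/47) * 4 = 48/47
Sum = (32 + 40 + 36 + 10 + 48)/47 = 166/47

L = 166/47 = 3.5319 bits/symbol


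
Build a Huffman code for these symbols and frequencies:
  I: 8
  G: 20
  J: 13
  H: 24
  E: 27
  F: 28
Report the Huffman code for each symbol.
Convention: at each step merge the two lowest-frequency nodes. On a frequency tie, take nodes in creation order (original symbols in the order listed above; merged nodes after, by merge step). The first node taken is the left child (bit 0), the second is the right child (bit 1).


Huffman tree construction:
Step 1: Merge I(8) + J(13) = 21
Step 2: Merge G(20) + (I+J)(21) = 41
Step 3: Merge H(24) + E(27) = 51
Step 4: Merge F(28) + (G+(I+J))(41) = 69
Step 5: Merge (H+E)(51) + (F+(G+(I+J)))(69) = 120
Read each symbol's code off the tree from the root (left child = 0, right child = 1).

Codes:
  I: 1110 (length 4)
  G: 110 (length 3)
  J: 1111 (length 4)
  H: 00 (length 2)
  E: 01 (length 2)
  F: 10 (length 2)
Average code length: 302/120 = 2.5167 bits/symbol


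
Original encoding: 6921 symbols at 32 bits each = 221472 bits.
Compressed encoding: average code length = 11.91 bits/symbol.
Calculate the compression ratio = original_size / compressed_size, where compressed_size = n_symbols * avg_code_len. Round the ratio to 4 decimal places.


original_size = n_symbols * orig_bits = 6921 * 32 = 221472 bits
compressed_size = n_symbols * avg_code_len = 6921 * 11.91 = 82429.11 bits
ratio = original_size / compressed_size = 221472 / 82429.11 = 2.6868

Compression ratio = 2.6868


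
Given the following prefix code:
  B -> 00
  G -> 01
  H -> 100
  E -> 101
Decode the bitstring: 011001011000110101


Decoding step by step:
Bits 01 -> G
Bits 100 -> H
Bits 101 -> E
Bits 100 -> H
Bits 01 -> G
Bits 101 -> E
Bits 01 -> G


Decoded message: GHEHGEG


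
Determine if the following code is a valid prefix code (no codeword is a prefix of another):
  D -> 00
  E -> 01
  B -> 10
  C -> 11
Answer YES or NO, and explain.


Checking each pair (does one codeword prefix another?):
  D='00' vs E='01': no prefix
  D='00' vs B='10': no prefix
  D='00' vs C='11': no prefix
  E='01' vs D='00': no prefix
  E='01' vs B='10': no prefix
  E='01' vs C='11': no prefix
  B='10' vs D='00': no prefix
  B='10' vs E='01': no prefix
  B='10' vs C='11': no prefix
  C='11' vs D='00': no prefix
  C='11' vs E='01': no prefix
  C='11' vs B='10': no prefix
No violation found over all pairs.

YES -- this is a valid prefix code. No codeword is a prefix of any other codeword.


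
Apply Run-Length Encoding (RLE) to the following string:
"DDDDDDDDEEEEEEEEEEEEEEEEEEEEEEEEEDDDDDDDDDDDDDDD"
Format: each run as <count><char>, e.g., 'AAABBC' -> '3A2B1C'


Scanning runs left to right:
  i=0: run of 'D' x 8 -> '8D'
  i=8: run of 'E' x 25 -> '25E'
  i=33: run of 'D' x 15 -> '15D'

RLE = 8D25E15D


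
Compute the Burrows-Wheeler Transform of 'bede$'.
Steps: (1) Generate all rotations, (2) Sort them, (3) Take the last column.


Rotations (sorted):
  0: $bede -> last char: e
  1: bede$ -> last char: $
  2: de$be -> last char: e
  3: e$bed -> last char: d
  4: ede$b -> last char: b


BWT = e$edb


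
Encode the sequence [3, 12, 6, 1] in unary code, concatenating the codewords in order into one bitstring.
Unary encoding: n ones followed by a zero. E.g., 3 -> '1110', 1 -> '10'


Encode each number as n ones followed by a terminating 0:
  3 -> 1110 (4 bits)
  12 -> 1111111111110 (13 bits)
  6 -> 1111110 (7 bits)
  1 -> 10 (2 bits)
Total length = 4 + 13 + 7 + 2 = 26 bits.

Unary([3, 12, 6, 1]) = 11101111111111110111111010 (26 bits)


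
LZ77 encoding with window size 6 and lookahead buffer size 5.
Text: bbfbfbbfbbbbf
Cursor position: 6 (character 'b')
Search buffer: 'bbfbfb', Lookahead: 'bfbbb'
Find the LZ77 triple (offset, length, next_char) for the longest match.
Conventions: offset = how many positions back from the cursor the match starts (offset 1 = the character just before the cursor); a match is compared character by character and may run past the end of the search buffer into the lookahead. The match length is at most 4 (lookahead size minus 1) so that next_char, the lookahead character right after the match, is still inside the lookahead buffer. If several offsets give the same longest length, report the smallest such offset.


Try each offset into the search buffer:
  offset=1 (pos 5, char 'b'): match length 1
  offset=2 (pos 4, char 'f'): match length 0
  offset=3 (pos 3, char 'b'): match length 4
  offset=4 (pos 2, char 'f'): match length 0
  offset=5 (pos 1, char 'b'): match length 3
  offset=6 (pos 0, char 'b'): match length 1
Longest match has length 4 at offset 3.
next_char = character at position 6 + 4 = 10 -> 'b'

Best match: offset=3, length=4 (matching 'bfbb' starting at position 3)
LZ77 triple: (3, 4, 'b')


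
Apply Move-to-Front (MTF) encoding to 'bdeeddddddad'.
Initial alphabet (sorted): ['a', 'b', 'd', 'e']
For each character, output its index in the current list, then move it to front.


MTF encoding:
'b': index 1 in ['a', 'b', 'd', 'e'] -> ['b', 'a', 'd', 'e']
'd': index 2 in ['b', 'a', 'd', 'e'] -> ['d', 'b', 'a', 'e']
'e': index 3 in ['d', 'b', 'a', 'e'] -> ['e', 'd', 'b', 'a']
'e': index 0 in ['e', 'd', 'b', 'a'] -> ['e', 'd', 'b', 'a']
'd': index 1 in ['e', 'd', 'b', 'a'] -> ['d', 'e', 'b', 'a']
'd': index 0 in ['d', 'e', 'b', 'a'] -> ['d', 'e', 'b', 'a']
'd': index 0 in ['d', 'e', 'b', 'a'] -> ['d', 'e', 'b', 'a']
'd': index 0 in ['d', 'e', 'b', 'a'] -> ['d', 'e', 'b', 'a']
'd': index 0 in ['d', 'e', 'b', 'a'] -> ['d', 'e', 'b', 'a']
'd': index 0 in ['d', 'e', 'b', 'a'] -> ['d', 'e', 'b', 'a']
'a': index 3 in ['d', 'e', 'b', 'a'] -> ['a', 'd', 'e', 'b']
'd': index 1 in ['a', 'd', 'e', 'b'] -> ['d', 'a', 'e', 'b']


Output: [1, 2, 3, 0, 1, 0, 0, 0, 0, 0, 3, 1]


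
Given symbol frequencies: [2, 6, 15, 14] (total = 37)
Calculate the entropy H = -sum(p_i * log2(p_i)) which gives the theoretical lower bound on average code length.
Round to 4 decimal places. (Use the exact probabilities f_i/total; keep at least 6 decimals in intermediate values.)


Per-symbol terms -p_i * log2(p_i) with p_i = f_i/37:
  p = 2/37 = 0.054054: log2(p) = -4.209453, -p*log2(p) = 0.227538
  p = 6/37 = 0.162162: log2(p) = -2.624491, -p*log2(p) = 0.425593
  p = 15/37 = 0.405405: log2(p) = -1.302563, -p*log2(p) = 0.528066
  p = 14/37 = 0.378378: log2(p) = -1.402098, -p*log2(p) = 0.530524
H = 0.227538 + 0.425593 + 0.528066 + 0.530524 = 1.711721

H = 1.7117 bits/symbol


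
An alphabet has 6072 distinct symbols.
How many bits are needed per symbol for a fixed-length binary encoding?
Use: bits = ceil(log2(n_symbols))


log2(6072) = 12.568
Bracket: 2^12 = 4096 < 6072 <= 2^13 = 8192
So ceil(log2(6072)) = 13

bits = ceil(log2(6072)) = ceil(12.568) = 13 bits


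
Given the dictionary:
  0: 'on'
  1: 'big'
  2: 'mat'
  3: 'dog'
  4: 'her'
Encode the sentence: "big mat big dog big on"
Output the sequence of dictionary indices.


Look up each word in the dictionary:
  'big' -> 1
  'mat' -> 2
  'big' -> 1
  'dog' -> 3
  'big' -> 1
  'on' -> 0

Encoded: [1, 2, 1, 3, 1, 0]


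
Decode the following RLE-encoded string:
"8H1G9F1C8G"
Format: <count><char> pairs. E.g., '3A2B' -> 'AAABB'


Expanding each <count><char> pair:
  8H -> 'HHHHHHHH'
  1G -> 'G'
  9F -> 'FFFFFFFFF'
  1C -> 'C'
  8G -> 'GGGGGGGG'

Decoded = HHHHHHHHGFFFFFFFFFCGGGGGGGG


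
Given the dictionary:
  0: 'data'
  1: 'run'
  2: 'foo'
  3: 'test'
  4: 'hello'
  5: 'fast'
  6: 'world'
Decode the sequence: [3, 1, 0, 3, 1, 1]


Look up each index in the dictionary:
  3 -> 'test'
  1 -> 'run'
  0 -> 'data'
  3 -> 'test'
  1 -> 'run'
  1 -> 'run'

Decoded: "test run data test run run"


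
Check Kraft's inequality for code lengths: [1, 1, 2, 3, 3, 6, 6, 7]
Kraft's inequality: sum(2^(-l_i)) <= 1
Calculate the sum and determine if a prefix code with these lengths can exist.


Sum = 2^(-1) + 2^(-1) + 2^(-2) + 2^(-3) + 2^(-3) + 2^(-6) + 2^(-6) + 2^(-7)
    = 0.5 + 0.5 + 0.25 + 0.125 + 0.125 + 0.015625 + 0.015625 + 0.0078125
    = 197/128 = 1.5390625
Since 1.5390625 > 1, Kraft's inequality is NOT satisfied.
A prefix code with these lengths CANNOT exist.

Kraft sum = 1.5390625. Not satisfied.


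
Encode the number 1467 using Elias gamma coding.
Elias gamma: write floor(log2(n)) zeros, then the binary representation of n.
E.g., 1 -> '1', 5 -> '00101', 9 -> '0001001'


num_bits = floor(log2(1467)) + 1 = 11
leading_zeros = num_bits - 1 = 10
binary(1467) = 10110111011

Elias gamma(1467) = '0000000000' + '10110111011' = 000000000010110111011 (21 bits)


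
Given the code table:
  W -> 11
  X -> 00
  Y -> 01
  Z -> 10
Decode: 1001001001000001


Decoding:
10 -> Z
01 -> Y
00 -> X
10 -> Z
01 -> Y
00 -> X
00 -> X
01 -> Y


Result: ZYXZYXXY


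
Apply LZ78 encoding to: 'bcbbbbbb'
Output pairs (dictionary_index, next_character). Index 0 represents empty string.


LZ78 encoding steps:
Dictionary: {0: ''}
Step 1: w='' (idx 0), next='b' -> output (0, 'b'), add 'b' as idx 1
Step 2: w='' (idx 0), next='c' -> output (0, 'c'), add 'c' as idx 2
Step 3: w='b' (idx 1), next='b' -> output (1, 'b'), add 'bb' as idx 3
Step 4: w='bb' (idx 3), next='b' -> output (3, 'b'), add 'bbb' as idx 4
Step 5: w='b' (idx 1), end of input -> output (1, '')


Encoded: [(0, 'b'), (0, 'c'), (1, 'b'), (3, 'b'), (1, '')]


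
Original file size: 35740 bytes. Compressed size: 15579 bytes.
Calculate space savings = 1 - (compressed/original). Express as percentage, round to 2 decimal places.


ratio = compressed/original = 15579/35740 = 0.435898
savings = 1 - ratio = 1 - 0.435898 = 0.564102
as a percentage: 0.564102 * 100 = 56.41%

Space savings = 1 - 15579/35740 = 56.41%


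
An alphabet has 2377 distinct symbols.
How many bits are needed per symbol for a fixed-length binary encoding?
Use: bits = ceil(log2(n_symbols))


log2(2377) = 11.2149
Bracket: 2^11 = 2048 < 2377 <= 2^12 = 4096
So ceil(log2(2377)) = 12

bits = ceil(log2(2377)) = ceil(11.2149) = 12 bits


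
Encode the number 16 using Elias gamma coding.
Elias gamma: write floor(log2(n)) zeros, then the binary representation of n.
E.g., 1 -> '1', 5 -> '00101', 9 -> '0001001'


num_bits = floor(log2(16)) + 1 = 5
leading_zeros = num_bits - 1 = 4
binary(16) = 10000

Elias gamma(16) = '0000' + '10000' = 000010000 (9 bits)


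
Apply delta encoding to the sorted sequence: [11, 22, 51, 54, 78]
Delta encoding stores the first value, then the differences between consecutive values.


First value: 11
Deltas:
  22 - 11 = 11
  51 - 22 = 29
  54 - 51 = 3
  78 - 54 = 24


Delta encoded: [11, 11, 29, 3, 24]


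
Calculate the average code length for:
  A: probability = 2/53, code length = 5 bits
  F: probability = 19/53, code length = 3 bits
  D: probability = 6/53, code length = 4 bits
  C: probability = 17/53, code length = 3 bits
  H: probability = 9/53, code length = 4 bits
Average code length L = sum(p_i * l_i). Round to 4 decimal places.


Weighted contributions p_i * l_i:
  A: (2/53) * 5 = 10/53
  F: (19/53) * 3 = 57/53
  D: (6/53) * 4 = 24/53
  C: (17/53) * 3 = 51/53
  H: (9/53) * 4 = 36/53
Sum = (10 + 57 + 24 + 51 + 36)/53 = 178/53

L = 178/53 = 3.3585 bits/symbol


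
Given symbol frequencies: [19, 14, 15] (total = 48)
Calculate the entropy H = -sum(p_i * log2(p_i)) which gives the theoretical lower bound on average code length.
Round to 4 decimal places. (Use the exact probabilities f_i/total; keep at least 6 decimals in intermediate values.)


Per-symbol terms -p_i * log2(p_i) with p_i = f_i/48:
  p = 19/48 = 0.395833: log2(p) = -1.337035, -p*log2(p) = 0.529243
  p = 14/48 = 0.291667: log2(p) = -1.777608, -p*log2(p) = 0.518469
  p = 15/48 = 0.312500: log2(p) = -1.678072, -p*log2(p) = 0.524397
H = 0.529243 + 0.518469 + 0.524397 = 1.572109

H = 1.5721 bits/symbol


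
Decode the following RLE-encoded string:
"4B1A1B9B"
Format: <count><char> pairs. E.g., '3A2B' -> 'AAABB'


Expanding each <count><char> pair:
  4B -> 'BBBB'
  1A -> 'A'
  1B -> 'B'
  9B -> 'BBBBBBBBB'

Decoded = BBBBABBBBBBBBBB


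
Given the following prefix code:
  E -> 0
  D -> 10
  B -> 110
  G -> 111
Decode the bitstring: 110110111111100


Decoding step by step:
Bits 110 -> B
Bits 110 -> B
Bits 111 -> G
Bits 111 -> G
Bits 10 -> D
Bits 0 -> E


Decoded message: BBGGDE


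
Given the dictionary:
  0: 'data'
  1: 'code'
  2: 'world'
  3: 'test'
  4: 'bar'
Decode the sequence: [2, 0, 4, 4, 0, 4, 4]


Look up each index in the dictionary:
  2 -> 'world'
  0 -> 'data'
  4 -> 'bar'
  4 -> 'bar'
  0 -> 'data'
  4 -> 'bar'
  4 -> 'bar'

Decoded: "world data bar bar data bar bar"


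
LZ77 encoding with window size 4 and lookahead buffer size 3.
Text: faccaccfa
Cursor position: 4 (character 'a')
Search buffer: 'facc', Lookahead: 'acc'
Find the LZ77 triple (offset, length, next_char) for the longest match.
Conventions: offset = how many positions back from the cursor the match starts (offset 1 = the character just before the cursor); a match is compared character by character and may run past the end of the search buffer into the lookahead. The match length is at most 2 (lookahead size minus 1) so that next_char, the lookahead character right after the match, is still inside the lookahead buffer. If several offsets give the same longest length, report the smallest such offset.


Try each offset into the search buffer:
  offset=1 (pos 3, char 'c'): match length 0
  offset=2 (pos 2, char 'c'): match length 0
  offset=3 (pos 1, char 'a'): match length 2
  offset=4 (pos 0, char 'f'): match length 0
Longest match has length 2 at offset 3.
next_char = character at position 4 + 2 = 6 -> 'c'

Best match: offset=3, length=2 (matching 'ac' starting at position 1)
LZ77 triple: (3, 2, 'c')


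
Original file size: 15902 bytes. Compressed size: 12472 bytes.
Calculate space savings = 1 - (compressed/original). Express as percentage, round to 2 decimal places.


ratio = compressed/original = 12472/15902 = 0.784304
savings = 1 - ratio = 1 - 0.784304 = 0.215696
as a percentage: 0.215696 * 100 = 21.57%

Space savings = 1 - 12472/15902 = 21.57%


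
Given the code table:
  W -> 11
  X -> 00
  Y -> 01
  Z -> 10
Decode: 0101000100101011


Decoding:
01 -> Y
01 -> Y
00 -> X
01 -> Y
00 -> X
10 -> Z
10 -> Z
11 -> W


Result: YYXYXZZW


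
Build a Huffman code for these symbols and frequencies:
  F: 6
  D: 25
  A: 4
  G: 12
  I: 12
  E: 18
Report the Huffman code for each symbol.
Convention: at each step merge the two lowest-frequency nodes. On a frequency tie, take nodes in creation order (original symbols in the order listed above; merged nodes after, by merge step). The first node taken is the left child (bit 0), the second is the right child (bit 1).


Huffman tree construction:
Step 1: Merge A(4) + F(6) = 10
Step 2: Merge (A+F)(10) + G(12) = 22
Step 3: Merge I(12) + E(18) = 30
Step 4: Merge ((A+F)+G)(22) + D(25) = 47
Step 5: Merge (I+E)(30) + (((A+F)+G)+D)(47) = 77
Read each symbol's code off the tree from the root (left child = 0, right child = 1).

Codes:
  F: 1001 (length 4)
  D: 11 (length 2)
  A: 1000 (length 4)
  G: 101 (length 3)
  I: 00 (length 2)
  E: 01 (length 2)
Average code length: 186/77 = 2.4156 bits/symbol


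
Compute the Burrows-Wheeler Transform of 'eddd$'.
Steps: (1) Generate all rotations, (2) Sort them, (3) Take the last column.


Rotations (sorted):
  0: $eddd -> last char: d
  1: d$edd -> last char: d
  2: dd$ed -> last char: d
  3: ddd$e -> last char: e
  4: eddd$ -> last char: $


BWT = ddde$


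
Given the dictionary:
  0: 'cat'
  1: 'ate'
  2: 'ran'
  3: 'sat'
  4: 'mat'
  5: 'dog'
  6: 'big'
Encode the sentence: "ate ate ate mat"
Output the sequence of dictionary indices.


Look up each word in the dictionary:
  'ate' -> 1
  'ate' -> 1
  'ate' -> 1
  'mat' -> 4

Encoded: [1, 1, 1, 4]


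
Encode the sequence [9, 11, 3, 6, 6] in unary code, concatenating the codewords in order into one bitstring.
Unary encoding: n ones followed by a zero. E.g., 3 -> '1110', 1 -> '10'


Encode each number as n ones followed by a terminating 0:
  9 -> 1111111110 (10 bits)
  11 -> 111111111110 (12 bits)
  3 -> 1110 (4 bits)
  6 -> 1111110 (7 bits)
  6 -> 1111110 (7 bits)
Total length = 10 + 12 + 4 + 7 + 7 = 40 bits.

Unary([9, 11, 3, 6, 6]) = 1111111110111111111110111011111101111110 (40 bits)


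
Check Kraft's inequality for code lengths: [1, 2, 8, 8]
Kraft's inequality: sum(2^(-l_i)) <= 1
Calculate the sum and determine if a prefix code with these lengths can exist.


Sum = 2^(-1) + 2^(-2) + 2^(-8) + 2^(-8)
    = 0.5 + 0.25 + 0.00390625 + 0.00390625
    = 194/256 = 0.7578125
Since 0.7578125 <= 1, Kraft's inequality IS satisfied.
A prefix code with these lengths CAN exist.

Kraft sum = 0.7578125. Satisfied.


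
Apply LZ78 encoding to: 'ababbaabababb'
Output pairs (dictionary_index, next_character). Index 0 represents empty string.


LZ78 encoding steps:
Dictionary: {0: ''}
Step 1: w='' (idx 0), next='a' -> output (0, 'a'), add 'a' as idx 1
Step 2: w='' (idx 0), next='b' -> output (0, 'b'), add 'b' as idx 2
Step 3: w='a' (idx 1), next='b' -> output (1, 'b'), add 'ab' as idx 3
Step 4: w='b' (idx 2), next='a' -> output (2, 'a'), add 'ba' as idx 4
Step 5: w='ab' (idx 3), next='a' -> output (3, 'a'), add 'aba' as idx 5
Step 6: w='ba' (idx 4), next='b' -> output (4, 'b'), add 'bab' as idx 6
Step 7: w='b' (idx 2), end of input -> output (2, '')


Encoded: [(0, 'a'), (0, 'b'), (1, 'b'), (2, 'a'), (3, 'a'), (4, 'b'), (2, '')]


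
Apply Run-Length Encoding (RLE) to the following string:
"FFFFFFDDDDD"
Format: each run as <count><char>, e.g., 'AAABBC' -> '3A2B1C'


Scanning runs left to right:
  i=0: run of 'F' x 6 -> '6F'
  i=6: run of 'D' x 5 -> '5D'

RLE = 6F5D


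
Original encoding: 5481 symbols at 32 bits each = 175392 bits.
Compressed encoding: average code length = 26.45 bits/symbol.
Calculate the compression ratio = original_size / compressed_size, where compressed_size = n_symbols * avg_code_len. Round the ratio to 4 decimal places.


original_size = n_symbols * orig_bits = 5481 * 32 = 175392 bits
compressed_size = n_symbols * avg_code_len = 5481 * 26.45 = 144972.45 bits
ratio = original_size / compressed_size = 175392 / 144972.45 = 1.2098

Compression ratio = 1.2098


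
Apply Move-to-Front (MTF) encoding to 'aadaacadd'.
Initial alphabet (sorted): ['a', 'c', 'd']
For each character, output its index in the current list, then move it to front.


MTF encoding:
'a': index 0 in ['a', 'c', 'd'] -> ['a', 'c', 'd']
'a': index 0 in ['a', 'c', 'd'] -> ['a', 'c', 'd']
'd': index 2 in ['a', 'c', 'd'] -> ['d', 'a', 'c']
'a': index 1 in ['d', 'a', 'c'] -> ['a', 'd', 'c']
'a': index 0 in ['a', 'd', 'c'] -> ['a', 'd', 'c']
'c': index 2 in ['a', 'd', 'c'] -> ['c', 'a', 'd']
'a': index 1 in ['c', 'a', 'd'] -> ['a', 'c', 'd']
'd': index 2 in ['a', 'c', 'd'] -> ['d', 'a', 'c']
'd': index 0 in ['d', 'a', 'c'] -> ['d', 'a', 'c']


Output: [0, 0, 2, 1, 0, 2, 1, 2, 0]


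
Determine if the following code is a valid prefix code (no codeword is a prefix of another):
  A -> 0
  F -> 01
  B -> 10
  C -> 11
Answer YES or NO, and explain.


Checking each pair (does one codeword prefix another?):
  A='0' vs F='01': prefix -- VIOLATION

NO -- this is NOT a valid prefix code. A (0) is a prefix of F (01).


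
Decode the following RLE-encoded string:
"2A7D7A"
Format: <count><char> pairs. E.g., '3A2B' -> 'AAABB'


Expanding each <count><char> pair:
  2A -> 'AA'
  7D -> 'DDDDDDD'
  7A -> 'AAAAAAA'

Decoded = AADDDDDDDAAAAAAA


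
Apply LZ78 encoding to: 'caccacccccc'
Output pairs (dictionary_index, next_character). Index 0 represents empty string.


LZ78 encoding steps:
Dictionary: {0: ''}
Step 1: w='' (idx 0), next='c' -> output (0, 'c'), add 'c' as idx 1
Step 2: w='' (idx 0), next='a' -> output (0, 'a'), add 'a' as idx 2
Step 3: w='c' (idx 1), next='c' -> output (1, 'c'), add 'cc' as idx 3
Step 4: w='a' (idx 2), next='c' -> output (2, 'c'), add 'ac' as idx 4
Step 5: w='cc' (idx 3), next='c' -> output (3, 'c'), add 'ccc' as idx 5
Step 6: w='cc' (idx 3), end of input -> output (3, '')


Encoded: [(0, 'c'), (0, 'a'), (1, 'c'), (2, 'c'), (3, 'c'), (3, '')]


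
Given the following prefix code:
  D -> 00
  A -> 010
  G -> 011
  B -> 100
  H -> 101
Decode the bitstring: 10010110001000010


Decoding step by step:
Bits 100 -> B
Bits 101 -> H
Bits 100 -> B
Bits 010 -> A
Bits 00 -> D
Bits 010 -> A


Decoded message: BHBADA


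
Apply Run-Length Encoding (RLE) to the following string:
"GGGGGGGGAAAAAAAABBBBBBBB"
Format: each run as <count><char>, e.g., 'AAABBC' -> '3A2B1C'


Scanning runs left to right:
  i=0: run of 'G' x 8 -> '8G'
  i=8: run of 'A' x 8 -> '8A'
  i=16: run of 'B' x 8 -> '8B'

RLE = 8G8A8B


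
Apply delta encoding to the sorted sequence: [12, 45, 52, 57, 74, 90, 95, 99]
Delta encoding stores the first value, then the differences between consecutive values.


First value: 12
Deltas:
  45 - 12 = 33
  52 - 45 = 7
  57 - 52 = 5
  74 - 57 = 17
  90 - 74 = 16
  95 - 90 = 5
  99 - 95 = 4


Delta encoded: [12, 33, 7, 5, 17, 16, 5, 4]


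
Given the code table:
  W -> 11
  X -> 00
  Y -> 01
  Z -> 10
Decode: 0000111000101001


Decoding:
00 -> X
00 -> X
11 -> W
10 -> Z
00 -> X
10 -> Z
10 -> Z
01 -> Y


Result: XXWZXZZY


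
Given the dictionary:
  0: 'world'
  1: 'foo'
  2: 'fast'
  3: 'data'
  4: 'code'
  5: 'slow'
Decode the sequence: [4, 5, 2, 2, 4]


Look up each index in the dictionary:
  4 -> 'code'
  5 -> 'slow'
  2 -> 'fast'
  2 -> 'fast'
  4 -> 'code'

Decoded: "code slow fast fast code"


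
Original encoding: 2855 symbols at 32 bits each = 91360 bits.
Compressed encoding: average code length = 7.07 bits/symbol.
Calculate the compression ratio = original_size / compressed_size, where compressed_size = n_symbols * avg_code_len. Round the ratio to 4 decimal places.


original_size = n_symbols * orig_bits = 2855 * 32 = 91360 bits
compressed_size = n_symbols * avg_code_len = 2855 * 7.07 = 20184.85 bits
ratio = original_size / compressed_size = 91360 / 20184.85 = 4.5262

Compression ratio = 4.5262


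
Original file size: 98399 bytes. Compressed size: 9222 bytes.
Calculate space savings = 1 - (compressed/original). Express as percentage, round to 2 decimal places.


ratio = compressed/original = 9222/98399 = 0.09372
savings = 1 - ratio = 1 - 0.09372 = 0.90628
as a percentage: 0.90628 * 100 = 90.63%

Space savings = 1 - 9222/98399 = 90.63%


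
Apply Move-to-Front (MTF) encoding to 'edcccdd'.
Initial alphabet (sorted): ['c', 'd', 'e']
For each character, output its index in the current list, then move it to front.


MTF encoding:
'e': index 2 in ['c', 'd', 'e'] -> ['e', 'c', 'd']
'd': index 2 in ['e', 'c', 'd'] -> ['d', 'e', 'c']
'c': index 2 in ['d', 'e', 'c'] -> ['c', 'd', 'e']
'c': index 0 in ['c', 'd', 'e'] -> ['c', 'd', 'e']
'c': index 0 in ['c', 'd', 'e'] -> ['c', 'd', 'e']
'd': index 1 in ['c', 'd', 'e'] -> ['d', 'c', 'e']
'd': index 0 in ['d', 'c', 'e'] -> ['d', 'c', 'e']


Output: [2, 2, 2, 0, 0, 1, 0]


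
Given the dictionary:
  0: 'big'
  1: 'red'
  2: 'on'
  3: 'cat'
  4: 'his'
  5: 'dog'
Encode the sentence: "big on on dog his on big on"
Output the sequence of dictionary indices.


Look up each word in the dictionary:
  'big' -> 0
  'on' -> 2
  'on' -> 2
  'dog' -> 5
  'his' -> 4
  'on' -> 2
  'big' -> 0
  'on' -> 2

Encoded: [0, 2, 2, 5, 4, 2, 0, 2]


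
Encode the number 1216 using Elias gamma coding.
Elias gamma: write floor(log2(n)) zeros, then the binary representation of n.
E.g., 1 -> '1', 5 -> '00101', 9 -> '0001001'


num_bits = floor(log2(1216)) + 1 = 11
leading_zeros = num_bits - 1 = 10
binary(1216) = 10011000000

Elias gamma(1216) = '0000000000' + '10011000000' = 000000000010011000000 (21 bits)


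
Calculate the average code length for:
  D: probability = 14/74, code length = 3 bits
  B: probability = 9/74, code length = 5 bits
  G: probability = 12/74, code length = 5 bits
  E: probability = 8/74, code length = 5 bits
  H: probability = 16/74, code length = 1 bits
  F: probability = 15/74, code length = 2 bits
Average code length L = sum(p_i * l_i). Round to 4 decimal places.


Weighted contributions p_i * l_i:
  D: (14/74) * 3 = 42/74
  B: (9/74) * 5 = 45/74
  G: (12/74) * 5 = 60/74
  E: (8/74) * 5 = 40/74
  H: (16/74) * 1 = 16/74
  F: (15/74) * 2 = 30/74
Sum = (42 + 45 + 60 + 40 + 16 + 30)/74 = 233/74

L = 233/74 = 3.1486 bits/symbol


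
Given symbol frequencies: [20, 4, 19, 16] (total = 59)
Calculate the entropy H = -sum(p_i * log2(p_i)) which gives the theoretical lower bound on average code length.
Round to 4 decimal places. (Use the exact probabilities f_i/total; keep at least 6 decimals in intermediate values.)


Per-symbol terms -p_i * log2(p_i) with p_i = f_i/59:
  p = 20/59 = 0.338983: log2(p) = -1.560715, -p*log2(p) = 0.529056
  p = 4/59 = 0.067797: log2(p) = -3.882643, -p*log2(p) = 0.263230
  p = 19/59 = 0.322034: log2(p) = -1.634716, -p*log2(p) = 0.526434
  p = 16/59 = 0.271186: log2(p) = -1.882643, -p*log2(p) = 0.510547
H = 0.529056 + 0.263230 + 0.526434 + 0.510547 = 1.829267

H = 1.8293 bits/symbol


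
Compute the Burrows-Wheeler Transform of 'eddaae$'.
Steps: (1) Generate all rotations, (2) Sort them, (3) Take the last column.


Rotations (sorted):
  0: $eddaae -> last char: e
  1: aae$edd -> last char: d
  2: ae$edda -> last char: a
  3: daae$ed -> last char: d
  4: ddaae$e -> last char: e
  5: e$eddaa -> last char: a
  6: eddaae$ -> last char: $


BWT = edadea$


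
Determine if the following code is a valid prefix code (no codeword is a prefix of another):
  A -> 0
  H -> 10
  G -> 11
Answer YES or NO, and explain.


Checking each pair (does one codeword prefix another?):
  A='0' vs H='10': no prefix
  A='0' vs G='11': no prefix
  H='10' vs A='0': no prefix
  H='10' vs G='11': no prefix
  G='11' vs A='0': no prefix
  G='11' vs H='10': no prefix
No violation found over all pairs.

YES -- this is a valid prefix code. No codeword is a prefix of any other codeword.


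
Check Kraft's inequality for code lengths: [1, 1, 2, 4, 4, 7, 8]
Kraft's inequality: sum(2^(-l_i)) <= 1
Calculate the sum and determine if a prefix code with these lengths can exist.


Sum = 2^(-1) + 2^(-1) + 2^(-2) + 2^(-4) + 2^(-4) + 2^(-7) + 2^(-8)
    = 0.5 + 0.5 + 0.25 + 0.0625 + 0.0625 + 0.0078125 + 0.00390625
    = 355/256 = 1.38671875
Since 1.38671875 > 1, Kraft's inequality is NOT satisfied.
A prefix code with these lengths CANNOT exist.

Kraft sum = 1.38671875. Not satisfied.


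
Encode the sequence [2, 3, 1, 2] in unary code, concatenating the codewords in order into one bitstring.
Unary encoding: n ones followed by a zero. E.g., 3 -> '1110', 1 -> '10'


Encode each number as n ones followed by a terminating 0:
  2 -> 110 (3 bits)
  3 -> 1110 (4 bits)
  1 -> 10 (2 bits)
  2 -> 110 (3 bits)
Total length = 3 + 4 + 2 + 3 = 12 bits.

Unary([2, 3, 1, 2]) = 110111010110 (12 bits)


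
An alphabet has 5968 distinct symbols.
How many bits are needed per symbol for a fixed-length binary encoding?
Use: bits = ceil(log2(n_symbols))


log2(5968) = 12.543
Bracket: 2^12 = 4096 < 5968 <= 2^13 = 8192
So ceil(log2(5968)) = 13

bits = ceil(log2(5968)) = ceil(12.543) = 13 bits


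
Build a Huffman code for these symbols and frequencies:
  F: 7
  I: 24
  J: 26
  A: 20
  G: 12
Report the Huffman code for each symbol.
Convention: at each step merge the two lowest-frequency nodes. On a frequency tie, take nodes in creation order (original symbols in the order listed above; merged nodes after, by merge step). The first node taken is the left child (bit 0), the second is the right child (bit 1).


Huffman tree construction:
Step 1: Merge F(7) + G(12) = 19
Step 2: Merge (F+G)(19) + A(20) = 39
Step 3: Merge I(24) + J(26) = 50
Step 4: Merge ((F+G)+A)(39) + (I+J)(50) = 89
Read each symbol's code off the tree from the root (left child = 0, right child = 1).

Codes:
  F: 000 (length 3)
  I: 10 (length 2)
  J: 11 (length 2)
  A: 01 (length 2)
  G: 001 (length 3)
Average code length: 197/89 = 2.2135 bits/symbol


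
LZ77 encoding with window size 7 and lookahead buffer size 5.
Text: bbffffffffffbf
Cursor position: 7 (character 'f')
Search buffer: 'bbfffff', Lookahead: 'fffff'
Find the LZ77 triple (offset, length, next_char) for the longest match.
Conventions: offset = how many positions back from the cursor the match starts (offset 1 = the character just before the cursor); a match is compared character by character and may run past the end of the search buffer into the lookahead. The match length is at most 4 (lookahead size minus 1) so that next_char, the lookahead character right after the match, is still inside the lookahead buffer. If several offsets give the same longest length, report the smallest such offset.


Try each offset into the search buffer:
  offset=1 (pos 6, char 'f'): match length 4
  offset=2 (pos 5, char 'f'): match length 4
  offset=3 (pos 4, char 'f'): match length 4
  offset=4 (pos 3, char 'f'): match length 4
  offset=5 (pos 2, char 'f'): match length 4
  offset=6 (pos 1, char 'b'): match length 0
  offset=7 (pos 0, char 'b'): match length 0
Longest match has length 4, found at offsets 1, 2, 3, 4, 5; take the smallest, offset 1.
next_char = character at position 7 + 4 = 11 -> 'f'

Best match: offset=1, length=4 (matching 'ffff' starting at position 6)
LZ77 triple: (1, 4, 'f')
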